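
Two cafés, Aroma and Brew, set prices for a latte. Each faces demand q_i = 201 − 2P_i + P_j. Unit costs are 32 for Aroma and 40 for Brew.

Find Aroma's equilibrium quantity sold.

Aroma's profit: π = (P_{Aroma} − 32)(201 − 2P_{Aroma} + P_{Brew}).
∂π/∂P_{Aroma} = 265 − 4P_{Aroma} + P_{Brew} = 0 ⇒ P_{Aroma} = 66.25 + 0.25P_{Brew}.
Similarly P_{Brew} = 70.25 + 0.25P_{Aroma}.
Plugging P_{Brew} into Aroma's best response: P_{Aroma} = 66.25 + 0.25(70.25 + 0.25P_{Aroma}) ⇒ 0.9375P_{Aroma} = 83.8125, so P_{Aroma} = 89.4.
Then P_{Brew} = 70.25 + 0.25·89.4 = 92.6.
q_{Aroma} = 201 − 2·89.4 + 92.6 = 114.8.

114.8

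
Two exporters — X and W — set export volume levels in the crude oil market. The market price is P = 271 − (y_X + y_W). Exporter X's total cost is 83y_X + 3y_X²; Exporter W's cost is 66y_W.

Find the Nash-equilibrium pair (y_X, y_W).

11.4, 96.8

Exporter X's profit: π = y_X(271 − (y_X + y_W)) − 83y_X − 3y_X².
∂π/∂y_X = 188 − 8y_X − y_W = 0, so y_X = 23.5 − 0.125y_W.
For W: ∂π/∂y_W = 205 − 2y_W − y_X = 0 ⇒ y_W = 102.5 − 0.5y_X.
Solving the two reaction functions simultaneously: (1 − (−0.125)(−0.5))y_X = 23.5 − 0.125·102.5, so 0.9375y_X = 10.6875 and y_X = 11.4.
Then y_W = 102.5 − 0.5·11.4 = 96.8.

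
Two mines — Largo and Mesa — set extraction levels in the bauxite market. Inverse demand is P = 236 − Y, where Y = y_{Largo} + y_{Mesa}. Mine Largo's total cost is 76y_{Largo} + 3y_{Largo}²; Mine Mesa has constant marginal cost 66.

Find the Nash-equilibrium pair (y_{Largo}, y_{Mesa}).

10, 80

Mine Largo's profit: π = y_{Largo}(236 − (y_{Largo} + y_{Mesa})) − 76y_{Largo} − 3y_{Largo}².
∂π/∂y_{Largo} = 160 − 8y_{Largo} − y_{Mesa} = 0, so y_{Largo} = 20 − 0.125y_{Mesa}.
For Mesa: ∂π/∂y_{Mesa} = 170 − 2y_{Mesa} − y_{Largo} = 0 ⇒ y_{Mesa} = 85 − 0.5y_{Largo}.
Substituting the second reaction function into the first: y_{Largo} = 20 − 0.125(85 − 0.5y_{Largo}), which gives 0.9375y_{Largo} = 9.375 ⇒ y_{Largo} = 10.
Then y_{Mesa} = 85 − 0.5·10 = 80.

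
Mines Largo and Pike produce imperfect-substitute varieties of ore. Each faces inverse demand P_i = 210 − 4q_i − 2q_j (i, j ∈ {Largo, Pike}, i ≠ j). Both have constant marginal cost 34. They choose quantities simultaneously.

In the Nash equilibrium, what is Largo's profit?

Mine Largo's profit: π = q_{Largo}(210 − 4q_{Largo} − 2q_{Pike}) − 34q_{Largo}.
∂π/∂q_{Largo} = 176 − 8q_{Largo} − 2q_{Pike} = 0 ⇒ q_{Largo} = 22 − 0.25q_{Pike}.
Setting q_{Largo} = q_{Pike} in the reaction function: q_{Largo} = 22 − 0.25q_{Largo}, so q_{Largo} = 22 / 1.25 = 17.6.
P_{Largo} = 210 − 4·17.6 − 2·17.6 = 104.4.
Profit = (104.4 − 34)·17.6 = 1239.04.

1239.04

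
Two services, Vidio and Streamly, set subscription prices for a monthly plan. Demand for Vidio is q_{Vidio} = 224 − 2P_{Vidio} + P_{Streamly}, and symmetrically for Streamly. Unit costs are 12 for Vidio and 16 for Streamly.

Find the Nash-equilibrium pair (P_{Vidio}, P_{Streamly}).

Vidio's profit: π = (P_{Vidio} − 12)(224 − 2P_{Vidio} + P_{Streamly}).
∂π/∂P_{Vidio} = 248 − 4P_{Vidio} + P_{Streamly} = 0 ⇒ P_{Vidio} = 62 + 0.25P_{Streamly}.
Similarly P_{Streamly} = 64 + 0.25P_{Vidio}.
Plugging P_{Streamly} into Vidio's best response: P_{Vidio} = 62 + 0.25(64 + 0.25P_{Vidio}) ⇒ 0.9375P_{Vidio} = 78, so P_{Vidio} = 83.2.
Then P_{Streamly} = 64 + 0.25·83.2 = 84.8.

83.2, 84.8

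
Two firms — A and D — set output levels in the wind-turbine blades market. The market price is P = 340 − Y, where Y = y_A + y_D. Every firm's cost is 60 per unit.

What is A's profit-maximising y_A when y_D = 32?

Firm A's profit: π = y_A(340 − (y_A + y_D)) − 60y_A.
∂π/∂y_A = 280 − 2y_A − y_D = 0, so y_A = 140 − 0.5y_D.
At y_D = 32: y_A = 140 − 0.5·32 = 124.

124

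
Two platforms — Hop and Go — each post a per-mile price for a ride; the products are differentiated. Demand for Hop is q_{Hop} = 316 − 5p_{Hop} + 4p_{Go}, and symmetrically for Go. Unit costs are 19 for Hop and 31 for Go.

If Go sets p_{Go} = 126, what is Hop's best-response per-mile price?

Hop's profit: π = (p_{Hop} − 19)(316 − 5p_{Hop} + 4p_{Go}).
∂π/∂p_{Hop} = 411 − 10p_{Hop} + 4p_{Go} = 0 ⇒ p_{Hop} = 41.1 + 0.4p_{Go}.
At p_{Go} = 126: p_{Hop} = 41.1 + 0.4·126 = 91.5.

91.5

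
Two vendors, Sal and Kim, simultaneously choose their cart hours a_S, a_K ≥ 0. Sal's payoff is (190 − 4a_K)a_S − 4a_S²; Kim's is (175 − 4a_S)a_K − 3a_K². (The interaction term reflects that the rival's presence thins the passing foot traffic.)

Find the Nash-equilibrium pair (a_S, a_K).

Expanding Sal's payoff: 190a_S − 4a_Ka_S − 4a_S².
∂π/∂a_S = 190 − 4a_K − 8a_S = 0, so a_S = 23.75 − 0.5a_K.
Likewise for Kim: a_K = 175/6 − (2/3)a_S.
Substituting the second reaction function into the first: a_S = 23.75 − 0.5(175/6 − (2/3)a_S), which gives (2/3)a_S = 55/6 ⇒ a_S = 13.75.
Then a_K = 175/6 − (2/3)·13.75 = 20.

13.75, 20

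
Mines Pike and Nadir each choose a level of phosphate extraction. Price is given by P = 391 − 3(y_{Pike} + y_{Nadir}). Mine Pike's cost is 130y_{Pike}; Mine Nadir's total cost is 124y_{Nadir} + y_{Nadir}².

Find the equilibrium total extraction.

54

Mine Pike's profit: π = y_{Pike}(391 − 3(y_{Pike} + y_{Nadir})) − 130y_{Pike}.
∂π/∂y_{Pike} = 261 − 6y_{Pike} − 3y_{Nadir} = 0, so y_{Pike} = 43.5 − 0.5y_{Nadir}.
For Nadir: ∂π/∂y_{Nadir} = 267 − 8y_{Nadir} − 3y_{Pike} = 0 ⇒ y_{Nadir} = 33.375 − 0.375y_{Pike}.
Substituting the second reaction function into the first: y_{Pike} = 43.5 − 0.5(33.375 − 0.375y_{Pike}), which gives 0.8125y_{Pike} = 26.8125 ⇒ y_{Pike} = 33.
Then y_{Nadir} = 33.375 − 0.375·33 = 21.
Total extraction: 33 + 21 = 54.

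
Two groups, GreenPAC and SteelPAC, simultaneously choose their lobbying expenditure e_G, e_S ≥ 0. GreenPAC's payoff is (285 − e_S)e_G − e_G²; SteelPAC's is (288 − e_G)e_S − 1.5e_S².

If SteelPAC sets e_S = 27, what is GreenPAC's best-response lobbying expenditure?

Expanding GreenPAC's payoff: 285e_G − e_Se_G − e_G².
∂π/∂e_G = 285 − e_S − 2e_G = 0, so e_G = 142.5 − 0.5e_S.
At e_S = 27: e_G = 142.5 − 0.5·27 = 129.

129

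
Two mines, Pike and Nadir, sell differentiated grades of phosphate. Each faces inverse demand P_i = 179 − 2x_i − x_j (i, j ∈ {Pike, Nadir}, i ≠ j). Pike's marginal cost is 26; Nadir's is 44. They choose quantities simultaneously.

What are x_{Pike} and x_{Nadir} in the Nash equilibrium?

31.8, 25.8

Mine Pike's profit: π = x_{Pike}(179 − 2x_{Pike} − x_{Nadir}) − 26x_{Pike}.
∂π/∂x_{Pike} = 153 − 4x_{Pike} − x_{Nadir} = 0 ⇒ x_{Pike} = 38.25 − 0.25x_{Nadir}.
Similarly x_{Nadir} = 33.75 − 0.25x_{Pike}.
Substituting the second reaction function into the first: x_{Pike} = 38.25 − 0.25(33.75 − 0.25x_{Pike}), which gives 0.9375x_{Pike} = 29.8125 ⇒ x_{Pike} = 31.8.
Then x_{Nadir} = 33.75 − 0.25·31.8 = 25.8.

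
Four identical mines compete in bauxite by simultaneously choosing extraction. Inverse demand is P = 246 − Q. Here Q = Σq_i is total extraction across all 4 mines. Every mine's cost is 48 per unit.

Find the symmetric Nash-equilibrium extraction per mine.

39.6

A representative mine's profit is π_i = q_i(246 − Q) − 48q_i, with Q = q_i + Σ_{j≠i} q_j.
First-order condition: 198 − 2q_i − Σ_{j≠i} q_j = 0.
With identical mines, set every q_j = q: then 198 − 2q − 3q = 0, i.e. q = 198/5 = 39.6.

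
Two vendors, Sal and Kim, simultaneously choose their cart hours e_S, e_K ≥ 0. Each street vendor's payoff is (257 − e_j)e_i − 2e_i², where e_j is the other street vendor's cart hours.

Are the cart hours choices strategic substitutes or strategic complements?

Sal's payoff is (257 − e_K)e_S − 2e_S².
∂π/∂e_S = 257 − e_K − 4e_S = 0, so e_S = 64.25 − 0.25e_K.
The best-response slope de_S/de_K = −0.25 < 0: the reaction function is downward-sloping, so the choices are strategic substitutes.

strategic substitutes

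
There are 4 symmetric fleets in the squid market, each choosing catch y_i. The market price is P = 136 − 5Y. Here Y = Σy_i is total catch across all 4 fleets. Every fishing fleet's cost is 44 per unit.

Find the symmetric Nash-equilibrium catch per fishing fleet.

A representative fishing fleet's profit is π_i = y_i(136 − 5Y) − 44y_i, with Y = y_i + Σ_{j≠i} y_j.
First-order condition: 92 − 10y_i − 5Σ_{j≠i} y_j = 0.
In a symmetric equilibrium every fishing fleet chooses the same y, so Σ_{j≠i} y_j = 3y. The condition becomes 92 − 25y = 0, giving y = 92/25 = 3.68.

3.68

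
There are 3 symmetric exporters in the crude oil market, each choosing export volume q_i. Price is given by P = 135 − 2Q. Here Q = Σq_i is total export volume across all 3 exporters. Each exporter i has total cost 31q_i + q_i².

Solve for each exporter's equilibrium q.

10.4

A representative exporter's profit is π_i = q_i(135 − 2Q) − 31q_i − q_i², with Q = q_i + Σ_{j≠i} q_j.
First-order condition: 104 − 6q_i − 2Σ_{j≠i} q_j = 0.
In a symmetric equilibrium every exporter chooses the same q, so Σ_{j≠i} q_j = 2q. The condition becomes 104 − 10q = 0, giving q = 104/10 = 10.4.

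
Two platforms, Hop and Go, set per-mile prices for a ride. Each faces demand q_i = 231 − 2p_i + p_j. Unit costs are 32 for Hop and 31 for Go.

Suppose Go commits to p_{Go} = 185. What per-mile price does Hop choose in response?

120

Hop's profit: π = (p_{Hop} − 32)(231 − 2p_{Hop} + p_{Go}).
∂π/∂p_{Hop} = 295 − 4p_{Hop} + p_{Go} = 0 ⇒ p_{Hop} = 73.75 + 0.25p_{Go}.
At p_{Go} = 185: p_{Hop} = 73.75 + 0.25·185 = 120.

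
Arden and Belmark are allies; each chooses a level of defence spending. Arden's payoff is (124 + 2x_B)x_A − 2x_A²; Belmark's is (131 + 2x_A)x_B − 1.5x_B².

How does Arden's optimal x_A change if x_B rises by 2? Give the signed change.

1

Expanding Arden's payoff: 124x_A + 2x_Bx_A − 2x_A².
∂π/∂x_A = 124 + 2x_B − 4x_A = 0, so x_A = 31 + 0.5x_B.
The reaction-function slope is 0.5, so a 2-unit rise in x_B moves x_A by 0.5 × 2 = 1. Arden's best response rises — the actions are strategic complements.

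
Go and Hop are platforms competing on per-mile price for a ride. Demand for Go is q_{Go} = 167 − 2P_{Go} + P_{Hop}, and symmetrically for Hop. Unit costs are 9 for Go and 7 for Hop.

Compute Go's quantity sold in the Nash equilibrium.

Go's profit: π = (P_{Go} − 9)(167 − 2P_{Go} + P_{Hop}).
∂π/∂P_{Go} = 185 − 4P_{Go} + P_{Hop} = 0 ⇒ P_{Go} = 46.25 + 0.25P_{Hop}.
Similarly P_{Hop} = 45.25 + 0.25P_{Go}.
Solving the two reaction functions simultaneously: (1 − (0.25)(0.25))P_{Go} = 46.25 + 0.25·45.25, so 0.9375P_{Go} = 57.5625 and P_{Go} = 61.4.
Then P_{Hop} = 45.25 + 0.25·61.4 = 60.6.
q_{Go} = 167 − 2·61.4 + 60.6 = 104.8.

104.8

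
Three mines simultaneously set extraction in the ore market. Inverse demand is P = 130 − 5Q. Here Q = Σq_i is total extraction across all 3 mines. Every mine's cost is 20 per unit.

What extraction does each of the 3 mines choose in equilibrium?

5.5

A representative mine's profit is π_i = q_i(130 − 5Q) − 20q_i, with Q = q_i + Σ_{j≠i} q_j.
First-order condition: 110 − 10q_i − 5Σ_{j≠i} q_j = 0.
With identical mines, set every q_j = q: then 110 − 10q − 10q = 0, i.e. q = 110/20 = 5.5.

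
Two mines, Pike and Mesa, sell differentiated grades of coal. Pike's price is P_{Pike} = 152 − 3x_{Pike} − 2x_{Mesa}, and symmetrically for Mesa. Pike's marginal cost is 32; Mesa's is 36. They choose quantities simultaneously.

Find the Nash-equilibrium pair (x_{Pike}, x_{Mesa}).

Mine Pike's profit: π = x_{Pike}(152 − 3x_{Pike} − 2x_{Mesa}) − 32x_{Pike}.
∂π/∂x_{Pike} = 120 − 6x_{Pike} − 2x_{Mesa} = 0 ⇒ x_{Pike} = 20 − (1/3)x_{Mesa}.
Similarly x_{Mesa} = 58/3 − (1/3)x_{Pike}.
Plugging x_{Mesa} into Pike's best response: x_{Pike} = 20 − (1/3)(58/3 − (1/3)x_{Pike}) ⇒ (8/9)x_{Pike} = 122/9, so x_{Pike} = 15.25.
Then x_{Mesa} = 58/3 − (1/3)·15.25 = 14.25.

15.25, 14.25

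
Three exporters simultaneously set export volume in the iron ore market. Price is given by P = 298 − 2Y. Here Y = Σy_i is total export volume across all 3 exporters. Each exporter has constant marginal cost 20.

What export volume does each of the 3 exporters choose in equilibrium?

A representative exporter's profit is π_i = y_i(298 − 2Y) − 20y_i, with Y = y_i + Σ_{j≠i} y_j.
First-order condition: 278 − 4y_i − 2Σ_{j≠i} y_j = 0.
In a symmetric equilibrium every exporter chooses the same y, so Σ_{j≠i} y_j = 2y. The condition becomes 278 − 8y = 0, giving y = 278/8 = 34.75.

34.75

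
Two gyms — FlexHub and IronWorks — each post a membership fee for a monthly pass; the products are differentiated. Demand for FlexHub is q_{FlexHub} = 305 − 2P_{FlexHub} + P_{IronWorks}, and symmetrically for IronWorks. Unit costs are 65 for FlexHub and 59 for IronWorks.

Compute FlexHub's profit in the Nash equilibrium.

FlexHub's profit: π = (P_{FlexHub} − 65)(305 − 2P_{FlexHub} + P_{IronWorks}).
∂π/∂P_{FlexHub} = 435 − 4P_{FlexHub} + P_{IronWorks} = 0 ⇒ P_{FlexHub} = 108.75 + 0.25P_{IronWorks}.
Similarly P_{IronWorks} = 105.75 + 0.25P_{FlexHub}.
Substituting the second reaction function into the first: P_{FlexHub} = 108.75 + 0.25(105.75 + 0.25P_{FlexHub}), which gives 0.9375P_{FlexHub} = 135.1875 ⇒ P_{FlexHub} = 144.2.
Then P_{IronWorks} = 105.75 + 0.25·144.2 = 141.8.
q_{FlexHub} = 305 − 2·144.2 + 141.8 = 158.4.
Profit = (144.2 − 65)·158.4 = 12545.28.

12545.28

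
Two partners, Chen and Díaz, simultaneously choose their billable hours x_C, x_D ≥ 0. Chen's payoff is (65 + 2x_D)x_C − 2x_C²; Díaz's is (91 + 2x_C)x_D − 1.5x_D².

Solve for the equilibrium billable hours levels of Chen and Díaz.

47.125, 61.75

Expanding Chen's payoff: 65x_C + 2x_Dx_C − 2x_C².
∂π/∂x_C = 65 + 2x_D − 4x_C = 0, so x_C = 16.25 + 0.5x_D.
Likewise for Díaz: x_D = 91/3 + (2/3)x_C.
Solving the two reaction functions simultaneously: (1 − (0.5)(2/3))x_C = 16.25 + 0.5·(91/3), so (2/3)x_C = 377/12 and x_C = 47.125.
Then x_D = 91/3 + (2/3)·47.125 = 61.75.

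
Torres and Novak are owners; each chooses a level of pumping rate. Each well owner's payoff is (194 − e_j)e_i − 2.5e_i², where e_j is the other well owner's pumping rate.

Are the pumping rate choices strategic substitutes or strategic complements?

strategic substitutes

Torres's payoff is (194 − e_N)e_T − 2.5e_T².
∂π/∂e_T = 194 − e_N − 5e_T = 0, so e_T = 38.8 − 0.2e_N.
The best-response slope de_T/de_N = −0.2 < 0: the reaction function is downward-sloping, so the choices are strategic substitutes.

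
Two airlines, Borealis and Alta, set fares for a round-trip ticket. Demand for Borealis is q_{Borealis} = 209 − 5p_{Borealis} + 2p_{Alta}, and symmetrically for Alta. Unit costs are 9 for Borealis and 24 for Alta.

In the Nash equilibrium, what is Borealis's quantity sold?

Borealis's profit: π = (p_{Borealis} − 9)(209 − 5p_{Borealis} + 2p_{Alta}).
∂π/∂p_{Borealis} = 254 − 10p_{Borealis} + 2p_{Alta} = 0 ⇒ p_{Borealis} = 25.4 + 0.2p_{Alta}.
Similarly p_{Alta} = 32.9 + 0.2p_{Borealis}.
Solving the two reaction functions simultaneously: (1 − (0.2)(0.2))p_{Borealis} = 25.4 + 0.2·32.9, so 0.96p_{Borealis} = 31.98 and p_{Borealis} = 33.3125.
Then p_{Alta} = 32.9 + 0.2·33.3125 = 39.5625.
q_{Borealis} = 209 − 5·33.3125 + 2·39.5625 = 121.5625.

121.5625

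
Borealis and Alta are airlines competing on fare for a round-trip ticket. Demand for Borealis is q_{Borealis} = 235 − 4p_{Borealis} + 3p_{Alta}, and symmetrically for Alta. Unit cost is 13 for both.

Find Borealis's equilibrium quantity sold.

177.6

Borealis's profit: π = (p_{Borealis} − 13)(235 − 4p_{Borealis} + 3p_{Alta}).
∂π/∂p_{Borealis} = 287 − 8p_{Borealis} + 3p_{Alta} = 0 ⇒ p_{Borealis} = 35.875 + 0.375p_{Alta}.
By symmetry p_{Alta} = p_{Borealis}; substituting into the reaction function, 0.625p_{Borealis} = 35.875 and p_{Borealis} = 57.4.
q_{Borealis} = 235 − 4·57.4 + 3·57.4 = 177.6.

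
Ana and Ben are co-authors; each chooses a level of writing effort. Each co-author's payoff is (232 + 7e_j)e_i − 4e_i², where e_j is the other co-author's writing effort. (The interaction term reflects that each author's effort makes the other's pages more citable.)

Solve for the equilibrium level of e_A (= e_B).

232

Ana's payoff is (232 + 7e_B)e_A − 4e_A².
∂π/∂e_A = 232 + 7e_B − 8e_A = 0, so e_A = 29 + 0.875e_B.
Setting e_A = e_B in the reaction function: e_A = 29 + 0.875e_A, so e_A = 29 / 0.125 = 232.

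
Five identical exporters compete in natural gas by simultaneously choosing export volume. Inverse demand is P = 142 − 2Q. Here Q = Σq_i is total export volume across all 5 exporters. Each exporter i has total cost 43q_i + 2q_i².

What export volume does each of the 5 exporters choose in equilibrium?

6.1875

A representative exporter's profit is π_i = q_i(142 − 2Q) − 43q_i − 2q_i², with Q = q_i + Σ_{j≠i} q_j.
First-order condition: 99 − 8q_i − 2Σ_{j≠i} q_j = 0.
With identical exporters, set every q_j = q: then 99 − 8q − 8q = 0, i.e. q = 99/16 = 6.1875.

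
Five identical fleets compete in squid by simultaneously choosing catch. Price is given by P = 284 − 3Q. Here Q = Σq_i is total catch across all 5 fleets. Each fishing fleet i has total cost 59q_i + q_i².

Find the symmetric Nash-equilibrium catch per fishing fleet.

A representative fishing fleet's profit is π_i = q_i(284 − 3Q) − 59q_i − q_i², with Q = q_i + Σ_{j≠i} q_j.
First-order condition: 225 − 8q_i − 3Σ_{j≠i} q_j = 0.
With identical fishing fleets, set every q_j = q: then 225 − 8q − 12q = 0, i.e. q = 225/20 = 11.25.

11.25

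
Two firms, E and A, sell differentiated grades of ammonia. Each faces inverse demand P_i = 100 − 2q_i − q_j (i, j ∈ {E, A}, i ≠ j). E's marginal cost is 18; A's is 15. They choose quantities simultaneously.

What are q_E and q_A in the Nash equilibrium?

Firm E's profit: π = q_E(100 − 2q_E − q_A) − 18q_E.
∂π/∂q_E = 82 − 4q_E − q_A = 0 ⇒ q_E = 20.5 − 0.25q_A.
Similarly q_A = 21.25 − 0.25q_E.
Solving the two reaction functions simultaneously: (1 − (−0.25)(−0.25))q_E = 20.5 − 0.25·21.25, so 0.9375q_E = 15.1875 and q_E = 16.2.
Then q_A = 21.25 − 0.25·16.2 = 17.2.

16.2, 17.2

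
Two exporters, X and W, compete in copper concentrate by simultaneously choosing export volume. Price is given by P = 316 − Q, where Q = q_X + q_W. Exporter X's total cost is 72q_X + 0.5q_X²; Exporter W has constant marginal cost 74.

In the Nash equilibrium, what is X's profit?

3630.96

Exporter X's profit: π = q_X(316 − (q_X + q_W)) − 72q_X − 0.5q_X².
∂π/∂q_X = 244 − 3q_X − q_W = 0, so q_X = 244/3 − (1/3)q_W.
For W: ∂π/∂q_W = 242 − 2q_W − q_X = 0 ⇒ q_W = 121 − 0.5q_X.
Solving the two reaction functions simultaneously: (1 − (−1/3)(−0.5))q_X = 244/3 − (1/3)·121, so (5/6)q_X = 41 and q_X = 49.2.
Then q_W = 121 − 0.5·49.2 = 96.4.
Price P = 316 − 145.6 = 170.4.
X's profit: (170.4 − 72)·49.2 − 0.5(49.2)² = 3630.96.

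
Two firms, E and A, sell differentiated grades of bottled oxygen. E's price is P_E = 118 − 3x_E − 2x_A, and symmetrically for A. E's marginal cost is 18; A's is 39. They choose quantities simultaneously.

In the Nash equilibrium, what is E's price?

59.4375

Firm E's profit: π = x_E(118 − 3x_E − 2x_A) − 18x_E.
∂π/∂x_E = 100 − 6x_E − 2x_A = 0 ⇒ x_E = 50/3 − (1/3)x_A.
Similarly x_A = 79/6 − (1/3)x_E.
Plugging x_A into E's best response: x_E = 50/3 − (1/3)(79/6 − (1/3)x_E) ⇒ (8/9)x_E = 221/18, so x_E = 13.8125.
Then x_A = 79/6 − (1/3)·13.8125 = 8.5625.
P_E = 118 − 3·13.8125 − 2·8.5625 = 59.4375.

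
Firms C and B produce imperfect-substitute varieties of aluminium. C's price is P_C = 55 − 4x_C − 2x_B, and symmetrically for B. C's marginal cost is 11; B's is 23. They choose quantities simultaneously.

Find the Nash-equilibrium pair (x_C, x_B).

4.8, 2.8

Firm C's profit: π = x_C(55 − 4x_C − 2x_B) − 11x_C.
∂π/∂x_C = 44 − 8x_C − 2x_B = 0 ⇒ x_C = 5.5 − 0.25x_B.
Similarly x_B = 4 − 0.25x_C.
Solving the two reaction functions simultaneously: (1 − (−0.25)(−0.25))x_C = 5.5 − 0.25·4, so 0.9375x_C = 4.5 and x_C = 4.8.
Then x_B = 4 − 0.25·4.8 = 2.8.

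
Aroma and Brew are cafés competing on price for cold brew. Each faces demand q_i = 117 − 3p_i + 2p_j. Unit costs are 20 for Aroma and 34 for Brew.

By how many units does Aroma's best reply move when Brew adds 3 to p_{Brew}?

1

Aroma's profit: π = (p_{Aroma} − 20)(117 − 3p_{Aroma} + 2p_{Brew}).
∂π/∂p_{Aroma} = 177 − 6p_{Aroma} + 2p_{Brew} = 0 ⇒ p_{Aroma} = 29.5 + (1/3)p_{Brew}.
The reaction-function slope is 1/3, so a 3-unit rise in p_{Brew} moves p_{Aroma} by 1/3 × 3 = 1. Aroma's best response rises — the actions are strategic complements.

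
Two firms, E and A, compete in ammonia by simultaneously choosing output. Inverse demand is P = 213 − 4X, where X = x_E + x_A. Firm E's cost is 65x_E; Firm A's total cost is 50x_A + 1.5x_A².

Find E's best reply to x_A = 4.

16.5

Firm E's profit: π = x_E(213 − 4(x_E + x_A)) − 65x_E.
∂π/∂x_E = 148 − 8x_E − 4x_A = 0, so x_E = 18.5 − 0.5x_A.
At x_A = 4: x_E = 18.5 − 0.5·4 = 16.5.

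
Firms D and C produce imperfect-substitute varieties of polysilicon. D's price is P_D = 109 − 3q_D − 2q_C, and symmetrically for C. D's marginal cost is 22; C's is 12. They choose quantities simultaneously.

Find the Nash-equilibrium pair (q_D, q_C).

10.25, 12.75

Firm D's profit: π = q_D(109 − 3q_D − 2q_C) − 22q_D.
∂π/∂q_D = 87 − 6q_D − 2q_C = 0 ⇒ q_D = 14.5 − (1/3)q_C.
Similarly q_C = 97/6 − (1/3)q_D.
Solving the two reaction functions simultaneously: (1 − (−1/3)(−1/3))q_D = 14.5 − (1/3)·(97/6), so (8/9)q_D = 82/9 and q_D = 10.25.
Then q_C = 97/6 − (1/3)·10.25 = 12.75.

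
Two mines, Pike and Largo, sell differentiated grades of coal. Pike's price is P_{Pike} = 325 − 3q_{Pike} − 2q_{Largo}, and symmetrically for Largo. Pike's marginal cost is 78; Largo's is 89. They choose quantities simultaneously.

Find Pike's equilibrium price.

Mine Pike's profit: π = q_{Pike}(325 − 3q_{Pike} − 2q_{Largo}) − 78q_{Pike}.
∂π/∂q_{Pike} = 247 − 6q_{Pike} − 2q_{Largo} = 0 ⇒ q_{Pike} = 247/6 − (1/3)q_{Largo}.
Similarly q_{Largo} = 118/3 − (1/3)q_{Pike}.
Solving the two reaction functions simultaneously: (1 − (−1/3)(−1/3))q_{Pike} = 247/6 − (1/3)·(118/3), so (8/9)q_{Pike} = 505/18 and q_{Pike} = 31.5625.
Then q_{Largo} = 118/3 − (1/3)·31.5625 = 28.8125.
P_{Pike} = 325 − 3·31.5625 − 2·28.8125 = 172.6875.

172.6875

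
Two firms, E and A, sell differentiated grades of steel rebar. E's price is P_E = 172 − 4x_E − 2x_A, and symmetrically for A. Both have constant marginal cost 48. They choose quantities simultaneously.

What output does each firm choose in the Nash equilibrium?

Firm E's profit: π = x_E(172 − 4x_E − 2x_A) − 48x_E.
∂π/∂x_E = 124 − 8x_E − 2x_A = 0 ⇒ x_E = 15.5 − 0.25x_A.
The game is symmetric, so in equilibrium x_A = x_E: the reaction function gives 1.25x_E = 15.5, hence x_E = 12.4.

12.4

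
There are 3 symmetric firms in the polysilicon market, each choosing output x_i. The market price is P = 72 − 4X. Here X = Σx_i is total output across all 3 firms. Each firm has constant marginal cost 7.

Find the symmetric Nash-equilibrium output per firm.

4.0625

A representative firm's profit is π_i = x_i(72 − 4X) − 7x_i, with X = x_i + Σ_{j≠i} x_j.
First-order condition: 65 − 8x_i − 4Σ_{j≠i} x_j = 0.
Imposing symmetry (x_j = x for all j) turns Σ_{j≠i} x_j into 2x, so 65 = 16x and x = 4.0625.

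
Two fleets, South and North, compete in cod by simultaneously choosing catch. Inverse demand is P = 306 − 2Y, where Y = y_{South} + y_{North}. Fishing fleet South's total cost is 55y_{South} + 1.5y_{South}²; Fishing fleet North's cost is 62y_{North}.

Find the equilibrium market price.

162.5

Fishing fleet South's profit: π = y_{South}(306 − 2(y_{South} + y_{North})) − 55y_{South} − 1.5y_{South}².
∂π/∂y_{South} = 251 − 7y_{South} − 2y_{North} = 0, so y_{South} = 251/7 − (2/7)y_{North}.
For North: ∂π/∂y_{North} = 244 − 4y_{North} − 2y_{South} = 0 ⇒ y_{North} = 61 − 0.5y_{South}.
Plugging y_{North} into South's best response: y_{South} = 251/7 − (2/7)(61 − 0.5y_{South}) ⇒ (6/7)y_{South} = 129/7, so y_{South} = 21.5.
Then y_{North} = 61 − 0.5·21.5 = 50.25.
Equilibrium price: P = 306 − 2·71.75 = 162.5.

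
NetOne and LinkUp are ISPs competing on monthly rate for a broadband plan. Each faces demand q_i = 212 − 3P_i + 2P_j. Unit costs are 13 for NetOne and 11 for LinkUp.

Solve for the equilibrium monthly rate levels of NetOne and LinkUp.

NetOne's profit: π = (P_{NetOne} − 13)(212 − 3P_{NetOne} + 2P_{LinkUp}).
∂π/∂P_{NetOne} = 251 − 6P_{NetOne} + 2P_{LinkUp} = 0 ⇒ P_{NetOne} = 251/6 + (1/3)P_{LinkUp}.
Similarly P_{LinkUp} = 245/6 + (1/3)P_{NetOne}.
Substituting the second reaction function into the first: P_{NetOne} = 251/6 + (1/3)(245/6 + (1/3)P_{NetOne}), which gives (8/9)P_{NetOne} = 499/9 ⇒ P_{NetOne} = 62.375.
Then P_{LinkUp} = 245/6 + (1/3)·62.375 = 61.625.

62.375, 61.625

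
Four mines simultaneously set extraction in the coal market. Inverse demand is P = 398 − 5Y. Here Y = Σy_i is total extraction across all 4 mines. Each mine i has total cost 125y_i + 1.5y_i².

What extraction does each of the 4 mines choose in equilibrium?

A representative mine's profit is π_i = y_i(398 − 5Y) − 125y_i − 1.5y_i², with Y = y_i + Σ_{j≠i} y_j.
First-order condition: 273 − 13y_i − 5Σ_{j≠i} y_j = 0.
With identical mines, set every y_j = y: then 273 − 13y − 15y = 0, i.e. y = 273/28 = 9.75.

9.75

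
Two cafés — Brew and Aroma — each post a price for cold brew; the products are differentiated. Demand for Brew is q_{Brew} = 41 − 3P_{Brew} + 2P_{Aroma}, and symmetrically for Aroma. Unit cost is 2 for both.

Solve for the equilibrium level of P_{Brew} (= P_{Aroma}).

Brew's profit: π = (P_{Brew} − 2)(41 − 3P_{Brew} + 2P_{Aroma}).
∂π/∂P_{Brew} = 47 − 6P_{Brew} + 2P_{Aroma} = 0 ⇒ P_{Brew} = 47/6 + (1/3)P_{Aroma}.
The game is symmetric, so in equilibrium P_{Aroma} = P_{Brew}: the reaction function gives (2/3)P_{Brew} = 47/6, hence P_{Brew} = 11.75.

11.75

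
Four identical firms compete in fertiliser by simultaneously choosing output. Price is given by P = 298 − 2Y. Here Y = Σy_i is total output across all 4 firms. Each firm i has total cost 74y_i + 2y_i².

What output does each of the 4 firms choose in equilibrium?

A representative firm's profit is π_i = y_i(298 − 2Y) − 74y_i − 2y_i², with Y = y_i + Σ_{j≠i} y_j.
First-order condition: 224 − 8y_i − 2Σ_{j≠i} y_j = 0.
Imposing symmetry (y_j = y for all j) turns Σ_{j≠i} y_j into 3y, so 224 = 14y and y = 16.

16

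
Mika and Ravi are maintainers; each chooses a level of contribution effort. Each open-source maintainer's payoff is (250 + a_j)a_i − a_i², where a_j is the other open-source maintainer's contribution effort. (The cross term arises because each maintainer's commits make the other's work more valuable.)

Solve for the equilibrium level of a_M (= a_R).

Mika's payoff is (250 + a_R)a_M − a_M².
∂π/∂a_M = 250 + a_R − 2a_M = 0, so a_M = 125 + 0.5a_R.
By symmetry a_R = a_M; substituting into the reaction function, 0.5a_M = 125 and a_M = 250.

250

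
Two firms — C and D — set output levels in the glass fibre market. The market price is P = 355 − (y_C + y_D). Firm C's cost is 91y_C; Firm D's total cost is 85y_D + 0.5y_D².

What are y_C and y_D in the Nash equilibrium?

104.4, 55.2

Firm C's profit: π = y_C(355 − (y_C + y_D)) − 91y_C.
∂π/∂y_C = 264 − 2y_C − y_D = 0, so y_C = 132 − 0.5y_D.
For D: ∂π/∂y_D = 270 − 3y_D − y_C = 0 ⇒ y_D = 90 − (1/3)y_C.
Plugging y_D into C's best response: y_C = 132 − 0.5(90 − (1/3)y_C) ⇒ (5/6)y_C = 87, so y_C = 104.4.
Then y_D = 90 − (1/3)·104.4 = 55.2.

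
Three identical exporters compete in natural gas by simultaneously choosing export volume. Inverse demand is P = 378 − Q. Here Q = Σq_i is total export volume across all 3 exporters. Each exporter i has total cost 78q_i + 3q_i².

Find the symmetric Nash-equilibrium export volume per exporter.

30

A representative exporter's profit is π_i = q_i(378 − Q) − 78q_i − 3q_i², with Q = q_i + Σ_{j≠i} q_j.
First-order condition: 300 − 8q_i − Σ_{j≠i} q_j = 0.
Imposing symmetry (q_j = q for all j) turns Σ_{j≠i} q_j into 2q, so 300 = 10q and q = 30.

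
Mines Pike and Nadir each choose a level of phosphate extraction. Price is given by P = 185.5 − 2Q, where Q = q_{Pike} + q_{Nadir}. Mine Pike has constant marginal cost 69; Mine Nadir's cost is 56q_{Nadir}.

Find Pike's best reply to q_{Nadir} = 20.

Mine Pike's profit: π = q_{Pike}(185.5 − 2(q_{Pike} + q_{Nadir})) − 69q_{Pike}.
∂π/∂q_{Pike} = 116.5 − 4q_{Pike} − 2q_{Nadir} = 0, so q_{Pike} = 29.125 − 0.5q_{Nadir}.
At q_{Nadir} = 20: q_{Pike} = 29.125 − 0.5·20 = 19.125.

19.125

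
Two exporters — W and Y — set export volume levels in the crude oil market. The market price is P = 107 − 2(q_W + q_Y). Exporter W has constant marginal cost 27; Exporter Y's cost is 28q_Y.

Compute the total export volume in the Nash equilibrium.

Exporter W's profit: π = q_W(107 − 2(q_W + q_Y)) − 27q_W.
∂π/∂q_W = 80 − 4q_W − 2q_Y = 0, so q_W = 20 − 0.5q_Y.
By the same steps for Y: q_Y = 19.75 − 0.5q_W.
Plugging q_Y into W's best response: q_W = 20 − 0.5(19.75 − 0.5q_W) ⇒ 0.75q_W = 10.125, so q_W = 13.5.
Then q_Y = 19.75 − 0.5·13.5 = 13.
Total export volume: 13.5 + 13 = 26.5.

26.5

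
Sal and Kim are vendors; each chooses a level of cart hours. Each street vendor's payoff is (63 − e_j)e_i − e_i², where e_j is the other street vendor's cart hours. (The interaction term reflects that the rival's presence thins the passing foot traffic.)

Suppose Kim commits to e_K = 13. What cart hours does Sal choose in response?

Sal's payoff is (63 − e_K)e_S − e_S².
∂π/∂e_S = 63 − e_K − 2e_S = 0, so e_S = 31.5 − 0.5e_K.
At e_K = 13: e_S = 31.5 − 0.5·13 = 25.

25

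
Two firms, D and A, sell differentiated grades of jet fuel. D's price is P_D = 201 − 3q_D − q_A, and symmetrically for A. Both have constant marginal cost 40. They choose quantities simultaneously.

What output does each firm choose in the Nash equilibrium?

Firm D's profit: π = q_D(201 − 3q_D − q_A) − 40q_D.
∂π/∂q_D = 161 − 6q_D − q_A = 0 ⇒ q_D = 161/6 − (1/6)q_A.
The game is symmetric, so in equilibrium q_A = q_D: the reaction function gives (7/6)q_D = 161/6, hence q_D = 23.

23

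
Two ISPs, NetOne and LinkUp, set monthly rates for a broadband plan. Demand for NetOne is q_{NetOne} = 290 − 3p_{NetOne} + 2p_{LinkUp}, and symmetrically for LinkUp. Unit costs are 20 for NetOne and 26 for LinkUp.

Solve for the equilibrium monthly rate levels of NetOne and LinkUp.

NetOne's profit: π = (p_{NetOne} − 20)(290 − 3p_{NetOne} + 2p_{LinkUp}).
∂π/∂p_{NetOne} = 350 − 6p_{NetOne} + 2p_{LinkUp} = 0 ⇒ p_{NetOne} = 175/3 + (1/3)p_{LinkUp}.
Similarly p_{LinkUp} = 184/3 + (1/3)p_{NetOne}.
Substituting the second reaction function into the first: p_{NetOne} = 175/3 + (1/3)(184/3 + (1/3)p_{NetOne}), which gives (8/9)p_{NetOne} = 709/9 ⇒ p_{NetOne} = 88.625.
Then p_{LinkUp} = 184/3 + (1/3)·88.625 = 90.875.

88.625, 90.875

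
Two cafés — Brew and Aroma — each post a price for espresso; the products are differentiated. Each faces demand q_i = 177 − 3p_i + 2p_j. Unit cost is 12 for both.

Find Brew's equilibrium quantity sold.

123.75

Brew's profit: π = (p_{Brew} − 12)(177 − 3p_{Brew} + 2p_{Aroma}).
∂π/∂p_{Brew} = 213 − 6p_{Brew} + 2p_{Aroma} = 0 ⇒ p_{Brew} = 35.5 + (1/3)p_{Aroma}.
Setting p_{Brew} = p_{Aroma} in the reaction function: p_{Brew} = 35.5 + (1/3)p_{Brew}, so p_{Brew} = 35.5 / (2/3) = 53.25.
q_{Brew} = 177 − 3·53.25 + 2·53.25 = 123.75.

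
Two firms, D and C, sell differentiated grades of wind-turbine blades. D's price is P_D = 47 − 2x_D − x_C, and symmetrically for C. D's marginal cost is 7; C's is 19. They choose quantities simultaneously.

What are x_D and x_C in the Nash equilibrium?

8.8, 4.8

Firm D's profit: π = x_D(47 − 2x_D − x_C) − 7x_D.
∂π/∂x_D = 40 − 4x_D − x_C = 0 ⇒ x_D = 10 − 0.25x_C.
Similarly x_C = 7 − 0.25x_D.
Substituting the second reaction function into the first: x_D = 10 − 0.25(7 − 0.25x_D), which gives 0.9375x_D = 8.25 ⇒ x_D = 8.8.
Then x_C = 7 − 0.25·8.8 = 4.8.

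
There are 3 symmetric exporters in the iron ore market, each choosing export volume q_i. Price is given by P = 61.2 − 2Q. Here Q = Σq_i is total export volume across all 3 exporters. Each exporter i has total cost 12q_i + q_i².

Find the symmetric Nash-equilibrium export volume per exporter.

A representative exporter's profit is π_i = q_i(61.2 − 2Q) − 12q_i − q_i², with Q = q_i + Σ_{j≠i} q_j.
First-order condition: 49.2 − 6q_i − 2Σ_{j≠i} q_j = 0.
With identical exporters, set every q_j = q: then 49.2 − 6q − 4q = 0, i.e. q = 49.2/10 = 4.92.

4.92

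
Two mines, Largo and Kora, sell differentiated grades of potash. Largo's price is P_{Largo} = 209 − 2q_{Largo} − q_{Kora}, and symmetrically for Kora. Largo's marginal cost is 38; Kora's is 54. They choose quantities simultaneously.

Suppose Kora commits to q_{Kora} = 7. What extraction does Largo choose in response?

41

Mine Largo's profit: π = q_{Largo}(209 − 2q_{Largo} − q_{Kora}) − 38q_{Largo}.
∂π/∂q_{Largo} = 171 − 4q_{Largo} − q_{Kora} = 0 ⇒ q_{Largo} = 42.75 − 0.25q_{Kora}.
At q_{Kora} = 7: q_{Largo} = 42.75 − 0.25·7 = 41.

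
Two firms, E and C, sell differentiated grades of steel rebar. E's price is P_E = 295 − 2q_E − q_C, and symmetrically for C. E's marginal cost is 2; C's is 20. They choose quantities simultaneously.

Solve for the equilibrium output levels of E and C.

Firm E's profit: π = q_E(295 − 2q_E − q_C) − 2q_E.
∂π/∂q_E = 293 − 4q_E − q_C = 0 ⇒ q_E = 73.25 − 0.25q_C.
Similarly q_C = 68.75 − 0.25q_E.
Substituting the second reaction function into the first: q_E = 73.25 − 0.25(68.75 − 0.25q_E), which gives 0.9375q_E = 56.0625 ⇒ q_E = 59.8.
Then q_C = 68.75 − 0.25·59.8 = 53.8.

59.8, 53.8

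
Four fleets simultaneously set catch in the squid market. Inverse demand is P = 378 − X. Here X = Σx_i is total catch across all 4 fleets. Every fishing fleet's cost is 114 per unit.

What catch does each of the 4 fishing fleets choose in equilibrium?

52.8

A representative fishing fleet's profit is π_i = x_i(378 − X) − 114x_i, with X = x_i + Σ_{j≠i} x_j.
First-order condition: 264 − 2x_i − Σ_{j≠i} x_j = 0.
In a symmetric equilibrium every fishing fleet chooses the same x, so Σ_{j≠i} x_j = 3x. The condition becomes 264 − 5x = 0, giving x = 264/5 = 52.8.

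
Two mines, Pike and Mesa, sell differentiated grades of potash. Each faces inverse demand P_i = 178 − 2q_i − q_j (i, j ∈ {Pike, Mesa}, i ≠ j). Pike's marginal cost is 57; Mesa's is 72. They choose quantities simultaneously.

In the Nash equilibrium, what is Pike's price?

107.4

Mine Pike's profit: π = q_{Pike}(178 − 2q_{Pike} − q_{Mesa}) − 57q_{Pike}.
∂π/∂q_{Pike} = 121 − 4q_{Pike} − q_{Mesa} = 0 ⇒ q_{Pike} = 30.25 − 0.25q_{Mesa}.
Similarly q_{Mesa} = 26.5 − 0.25q_{Pike}.
Substituting the second reaction function into the first: q_{Pike} = 30.25 − 0.25(26.5 − 0.25q_{Pike}), which gives 0.9375q_{Pike} = 23.625 ⇒ q_{Pike} = 25.2.
Then q_{Mesa} = 26.5 − 0.25·25.2 = 20.2.
P_{Pike} = 178 − 2·25.2 − 20.2 = 107.4.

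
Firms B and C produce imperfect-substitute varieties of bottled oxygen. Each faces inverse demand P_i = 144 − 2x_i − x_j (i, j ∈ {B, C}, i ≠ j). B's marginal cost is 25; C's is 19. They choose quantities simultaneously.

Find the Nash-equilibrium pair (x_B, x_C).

23.4, 25.4

Firm B's profit: π = x_B(144 − 2x_B − x_C) − 25x_B.
∂π/∂x_B = 119 − 4x_B − x_C = 0 ⇒ x_B = 29.75 − 0.25x_C.
Similarly x_C = 31.25 − 0.25x_B.
Plugging x_C into B's best response: x_B = 29.75 − 0.25(31.25 − 0.25x_B) ⇒ 0.9375x_B = 21.9375, so x_B = 23.4.
Then x_C = 31.25 − 0.25·23.4 = 25.4.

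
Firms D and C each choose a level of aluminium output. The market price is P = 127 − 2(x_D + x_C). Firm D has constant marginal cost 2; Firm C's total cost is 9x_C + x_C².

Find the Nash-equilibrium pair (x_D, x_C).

25.7, 11.1

Firm D's profit: π = x_D(127 − 2(x_D + x_C)) − 2x_D.
∂π/∂x_D = 125 − 4x_D − 2x_C = 0, so x_D = 31.25 − 0.5x_C.
For C: ∂π/∂x_C = 118 − 6x_C − 2x_D = 0 ⇒ x_C = 59/3 − (1/3)x_D.
Substituting the second reaction function into the first: x_D = 31.25 − 0.5(59/3 − (1/3)x_D), which gives (5/6)x_D = 257/12 ⇒ x_D = 25.7.
Then x_C = 59/3 − (1/3)·25.7 = 11.1.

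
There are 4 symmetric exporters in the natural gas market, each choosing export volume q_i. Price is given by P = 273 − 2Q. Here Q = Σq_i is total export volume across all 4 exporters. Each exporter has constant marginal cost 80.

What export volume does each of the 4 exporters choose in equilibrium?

A representative exporter's profit is π_i = q_i(273 − 2Q) − 80q_i, with Q = q_i + Σ_{j≠i} q_j.
First-order condition: 193 − 4q_i − 2Σ_{j≠i} q_j = 0.
Imposing symmetry (q_j = q for all j) turns Σ_{j≠i} q_j into 3q, so 193 = 10q and q = 19.3.

19.3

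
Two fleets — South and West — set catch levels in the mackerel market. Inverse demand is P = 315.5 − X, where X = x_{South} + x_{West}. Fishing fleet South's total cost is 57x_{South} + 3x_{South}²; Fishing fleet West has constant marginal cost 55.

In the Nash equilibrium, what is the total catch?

Fishing fleet South's profit: π = x_{South}(315.5 − (x_{South} + x_{West})) − 57x_{South} − 3x_{South}².
∂π/∂x_{South} = 258.5 − 8x_{South} − x_{West} = 0, so x_{South} = 32.3125 − 0.125x_{West}.
For West: ∂π/∂x_{West} = 260.5 − 2x_{West} − x_{South} = 0 ⇒ x_{West} = 130.25 − 0.5x_{South}.
Substituting the second reaction function into the first: x_{South} = 32.3125 − 0.125(130.25 − 0.5x_{South}), which gives 0.9375x_{South} = 513/32 ⇒ x_{South} = 17.1.
Then x_{West} = 130.25 − 0.5·17.1 = 121.7.
Total catch: 17.1 + 121.7 = 138.8.

138.8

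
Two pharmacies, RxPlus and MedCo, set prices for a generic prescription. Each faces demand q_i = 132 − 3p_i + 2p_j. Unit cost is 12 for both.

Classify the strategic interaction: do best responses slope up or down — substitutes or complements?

strategic complements

RxPlus's profit: π = (p_{RxPlus} − 12)(132 − 3p_{RxPlus} + 2p_{MedCo}).
∂π/∂p_{RxPlus} = 168 − 6p_{RxPlus} + 2p_{MedCo} = 0 ⇒ p_{RxPlus} = 28 + (1/3)p_{MedCo}.
The best-response slope dp_{RxPlus}/dp_{MedCo} = 1/3 > 0: the reaction function is upward-sloping, so the choices are strategic complements.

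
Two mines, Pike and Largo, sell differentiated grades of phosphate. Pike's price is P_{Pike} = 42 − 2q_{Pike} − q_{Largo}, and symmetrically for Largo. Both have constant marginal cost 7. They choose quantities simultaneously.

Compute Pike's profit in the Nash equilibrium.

Mine Pike's profit: π = q_{Pike}(42 − 2q_{Pike} − q_{Largo}) − 7q_{Pike}.
∂π/∂q_{Pike} = 35 − 4q_{Pike} − q_{Largo} = 0 ⇒ q_{Pike} = 8.75 − 0.25q_{Largo}.
Setting q_{Pike} = q_{Largo} in the reaction function: q_{Pike} = 8.75 − 0.25q_{Pike}, so q_{Pike} = 8.75 / 1.25 = 7.
P_{Pike} = 42 − 2·7 − 7 = 21.
Profit = (21 − 7)·7 = 98.

98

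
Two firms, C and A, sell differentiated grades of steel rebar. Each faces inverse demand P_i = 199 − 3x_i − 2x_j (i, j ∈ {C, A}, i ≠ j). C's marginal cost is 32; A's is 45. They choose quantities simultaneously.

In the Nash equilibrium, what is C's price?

Firm C's profit: π = x_C(199 − 3x_C − 2x_A) − 32x_C.
∂π/∂x_C = 167 − 6x_C − 2x_A = 0 ⇒ x_C = 167/6 − (1/3)x_A.
Similarly x_A = 77/3 − (1/3)x_C.
Solving the two reaction functions simultaneously: (1 − (−1/3)(−1/3))x_C = 167/6 − (1/3)·(77/3), so (8/9)x_C = 347/18 and x_C = 21.6875.
Then x_A = 77/3 − (1/3)·21.6875 = 18.4375.
P_C = 199 − 3·21.6875 − 2·18.4375 = 97.0625.

97.0625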